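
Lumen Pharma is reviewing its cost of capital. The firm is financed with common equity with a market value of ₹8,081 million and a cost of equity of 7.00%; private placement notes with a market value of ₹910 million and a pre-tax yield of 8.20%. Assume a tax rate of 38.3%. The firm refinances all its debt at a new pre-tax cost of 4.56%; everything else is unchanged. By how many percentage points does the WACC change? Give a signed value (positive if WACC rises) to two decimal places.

Current WACC:
Total capital V = 8081 + 910 = 8991.
Equity: weight = 8081/8991 = 0.8988; cost = 7%.
Private placement notes: weight = 910/8991 = 0.1012; after-tax cost = 8.2% × (1 − 38.3%) = 5.0594%.
WACC = 0.8988 × 7.0000% + 0.1012 × 5.0594% = 6.8036%.
After the change:
Total capital V = 8081 + 910 = 8991.
Equity: weight = 8081/8991 = 0.8988; cost = 7%.
Private placement notes: weight = 910/8991 = 0.1012; after-tax cost = 4.56% × (1 − 38.3%) = 2.8135%.
WACC = 0.8988 × 7.0000% + 0.1012 × 2.8135% = 6.5763%.
Change in WACC = 6.5763% − 6.8036% = -0.2273 pp.

-0.23 pp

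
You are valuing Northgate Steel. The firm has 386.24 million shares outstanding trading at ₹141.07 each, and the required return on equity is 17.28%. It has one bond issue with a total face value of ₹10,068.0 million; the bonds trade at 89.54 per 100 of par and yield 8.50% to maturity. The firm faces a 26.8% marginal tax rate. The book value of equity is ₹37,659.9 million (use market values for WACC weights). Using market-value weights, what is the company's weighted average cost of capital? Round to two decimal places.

15.71%

Market value of equity E = 141.07 × 386.24m = 54486.8768m. Market value of debt D = 10068m × 89.54/100 = 9014.8872m.
Total capital V = 54486.8768 + 9014.8872 = 63501.764.
Equity: weight = 54486.8768/63501.764 = 0.8580; cost = 17.28%.
Bonds outstanding: weight = 9014.8872/63501.764 = 0.1420; after-tax cost = 8.5% × (1 − 26.8%) = 6.2220%.
WACC = 0.8580 × 17.2800% + 0.1420 × 6.2220% = 15.7102%.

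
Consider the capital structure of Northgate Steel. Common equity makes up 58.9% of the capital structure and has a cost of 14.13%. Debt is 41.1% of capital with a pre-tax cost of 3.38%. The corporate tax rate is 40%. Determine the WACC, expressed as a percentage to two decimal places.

After-tax cost of debt = 3.38% × (1 − 40%) = 2.0280%.
WACC = 0.589 × 14.1300% + 0.411 × 2.0280% = 9.1561%.

9.16%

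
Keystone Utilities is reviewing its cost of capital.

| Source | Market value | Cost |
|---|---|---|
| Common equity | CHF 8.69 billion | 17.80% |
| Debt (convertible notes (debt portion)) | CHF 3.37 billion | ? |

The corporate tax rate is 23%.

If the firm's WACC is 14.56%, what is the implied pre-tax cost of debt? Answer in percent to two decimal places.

Total capital V = 8.69 + 3.37 = 12.06.
Equity weight = 8.69/12.06 = 0.7206.
Convertible notes (debt portion) weight = 3.37/12.06 = 0.2794.
Equity contribution = 0.7206 × 17.8% = 12.8260%.
Remaining for debt = 14.56% − 12.8260% = 1.7340%.
Rd × (1 − 23%) × 0.2794 = 1.7340%  ⇒  Rd = 8.0587%.

8.06%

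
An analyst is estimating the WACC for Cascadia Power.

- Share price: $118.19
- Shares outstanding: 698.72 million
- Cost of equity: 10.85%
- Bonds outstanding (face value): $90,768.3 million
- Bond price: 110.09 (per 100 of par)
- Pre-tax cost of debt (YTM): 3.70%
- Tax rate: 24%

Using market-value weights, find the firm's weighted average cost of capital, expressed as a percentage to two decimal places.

Market value of equity E = 118.19 × 698.72m = 82581.7168m. Market value of debt D = 90768.3m × 110.09/100 = 99926.82147m.
Total capital V = 82581.7168 + 99926.82147 = 182508.53827.
Equity: weight = 82581.7168/182508.53827 = 0.4525; cost = 10.85%.
Bonds outstanding: weight = 99926.82147/182508.53827 = 0.5475; after-tax cost = 3.7% × (1 − 24%) = 2.8120%.
WACC = 0.4525 × 10.8500% + 0.5475 × 2.8120% = 6.4490%.

6.45%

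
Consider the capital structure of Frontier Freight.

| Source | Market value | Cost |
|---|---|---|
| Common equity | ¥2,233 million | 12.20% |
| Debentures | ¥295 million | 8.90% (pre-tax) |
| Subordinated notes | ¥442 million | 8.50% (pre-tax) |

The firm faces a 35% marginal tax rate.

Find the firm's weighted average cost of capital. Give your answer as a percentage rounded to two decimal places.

10.57%

Total capital V = 2233 + 295 + 442 = 2970.
Equity: weight = 2233/2970 = 0.7519; cost = 12.2%.
Debentures: weight = 295/2970 = 0.0993; after-tax cost = 8.9% × (1 − 35%) = 5.7850%.
Subordinated notes: weight = 442/2970 = 0.1488; after-tax cost = 8.5% × (1 − 35%) = 5.5250%.
WACC = 0.7519 × 12.2000% + 0.0993 × 5.7850% + 0.1488 × 5.5250% = 10.5694%.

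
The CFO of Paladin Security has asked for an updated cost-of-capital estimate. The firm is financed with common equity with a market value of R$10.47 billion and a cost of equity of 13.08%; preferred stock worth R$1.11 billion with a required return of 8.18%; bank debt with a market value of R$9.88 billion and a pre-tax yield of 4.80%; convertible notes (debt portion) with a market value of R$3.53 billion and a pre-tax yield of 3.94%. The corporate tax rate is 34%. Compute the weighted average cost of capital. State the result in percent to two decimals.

7.46%

Total capital V = 10.47 + 1.11 + 9.88 + 3.53 = 24.99.
Equity: weight = 10.47/24.99 = 0.4190; cost = 13.08%.
Preferred: weight = 1.11/24.99 = 0.0444; cost = 8.18%.
Bank debt: weight = 9.88/24.99 = 0.3954; after-tax cost = 4.8% × (1 − 34%) = 3.1680%.
Convertible notes (debt portion): weight = 3.53/24.99 = 0.1413; after-tax cost = 3.94% × (1 − 34%) = 2.6004%.
WACC = 0.4190 × 13.0800% + 0.0444 × 8.1800% + 0.3954 × 3.1680% + 0.1413 × 2.6004% = 7.4633%.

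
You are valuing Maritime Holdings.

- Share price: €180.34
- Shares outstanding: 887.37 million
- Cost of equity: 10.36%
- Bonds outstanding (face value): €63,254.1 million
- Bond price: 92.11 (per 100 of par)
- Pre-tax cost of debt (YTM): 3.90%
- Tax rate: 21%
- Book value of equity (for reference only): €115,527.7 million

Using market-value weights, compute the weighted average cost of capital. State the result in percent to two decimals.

8.42%

Market value of equity E = 180.34 × 887.37m = 160028.3058m. Market value of debt D = 63254.1m × 92.11/100 = 58263.35151m.
Total capital V = 160028.3058 + 58263.35151 = 218291.65731.
Equity: weight = 160028.3058/218291.65731 = 0.7331; cost = 10.36%.
Bonds outstanding: weight = 58263.35151/218291.65731 = 0.2669; after-tax cost = 3.9% × (1 − 21%) = 3.0810%.
WACC = 0.7331 × 10.3600% + 0.2669 × 3.0810% = 8.4172%.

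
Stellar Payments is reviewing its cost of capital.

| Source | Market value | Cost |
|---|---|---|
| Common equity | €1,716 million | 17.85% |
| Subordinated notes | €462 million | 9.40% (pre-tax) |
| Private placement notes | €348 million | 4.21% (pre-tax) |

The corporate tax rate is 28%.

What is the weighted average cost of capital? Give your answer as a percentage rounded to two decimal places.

13.78%

Total capital V = 1716 + 462 + 348 = 2526.
Equity: weight = 1716/2526 = 0.6793; cost = 17.85%.
Subordinated notes: weight = 462/2526 = 0.1829; after-tax cost = 9.4% × (1 − 28%) = 6.7680%.
Private placement notes: weight = 348/2526 = 0.1378; after-tax cost = 4.21% × (1 − 28%) = 3.0312%.
WACC = 0.6793 × 17.8500% + 0.1829 × 6.7680% + 0.1378 × 3.0312% = 13.7816%.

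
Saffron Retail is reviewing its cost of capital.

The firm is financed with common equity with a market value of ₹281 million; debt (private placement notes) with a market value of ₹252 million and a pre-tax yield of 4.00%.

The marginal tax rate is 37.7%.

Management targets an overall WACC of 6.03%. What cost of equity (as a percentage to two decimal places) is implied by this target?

9.20%

Total capital V = 281 + 252 = 533.
Equity weight = 281/533 = 0.5272.
Private placement notes weight = 252/533 = 0.4728.
Debt contribution = 0.4728 × 4% × (1 − 37.7%) = 1.1782%.
Required equity contribution = 6.03% − 1.1782% = 4.8518%.
Re = 4.8518% / 0.5272 = 9.2029%.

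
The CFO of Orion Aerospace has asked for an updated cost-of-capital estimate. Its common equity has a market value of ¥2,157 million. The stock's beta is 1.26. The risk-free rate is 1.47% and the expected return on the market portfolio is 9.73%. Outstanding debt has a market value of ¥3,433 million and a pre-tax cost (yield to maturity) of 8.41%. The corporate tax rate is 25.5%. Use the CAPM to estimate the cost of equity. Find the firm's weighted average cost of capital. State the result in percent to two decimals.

8.43%

Market risk premium = 9.73% − 1.47% = 8.26%.
Cost of equity via CAPM: Re = 1.47% + 1.26 × 8.26% = 11.8776%.
Total capital V = 2157 + 3433 = 5590.
Equity: weight = 2157/5590 = 0.3859; cost = 11.8776%.
Debt: weight = 3433/5590 = 0.6141; after-tax cost = 8.41% × (1 − 25.5%) = 6.2655%.
WACC = 0.3859 × 11.8776% + 0.6141 × 6.2655% = 8.4310%.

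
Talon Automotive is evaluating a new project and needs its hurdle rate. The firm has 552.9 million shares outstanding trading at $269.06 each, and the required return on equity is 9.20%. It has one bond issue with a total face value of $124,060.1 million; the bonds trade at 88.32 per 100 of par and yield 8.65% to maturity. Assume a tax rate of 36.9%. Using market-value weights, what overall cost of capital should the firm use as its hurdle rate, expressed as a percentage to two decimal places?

7.61%

Market value of equity E = 269.06 × 552.9m = 148763.274m. Market value of debt D = 124060.1m × 88.32/100 = 109569.88032m.
Total capital V = 148763.274 + 109569.88032 = 258333.15432.
Equity: weight = 148763.274/258333.15432 = 0.5759; cost = 9.2%.
Bonds outstanding: weight = 109569.88032/258333.15432 = 0.4241; after-tax cost = 8.65% × (1 − 36.9%) = 5.4581%.
WACC = 0.5759 × 9.2000% + 0.4241 × 5.4581% = 7.6129%.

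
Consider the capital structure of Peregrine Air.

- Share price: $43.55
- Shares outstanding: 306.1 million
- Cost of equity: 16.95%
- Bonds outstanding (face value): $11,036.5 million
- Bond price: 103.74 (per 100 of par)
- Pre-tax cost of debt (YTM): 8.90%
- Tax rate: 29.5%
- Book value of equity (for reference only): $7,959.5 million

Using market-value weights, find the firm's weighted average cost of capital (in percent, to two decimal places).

Market value of equity E = 43.55 × 306.1m = 13330.655m. Market value of debt D = 11036.5m × 103.74/100 = 11449.2651m.
Total capital V = 13330.655 + 11449.2651 = 24779.9201.
Equity: weight = 13330.655/24779.9201 = 0.5380; cost = 16.95%.
Bonds outstanding: weight = 11449.2651/24779.9201 = 0.4620; after-tax cost = 8.9% × (1 − 29.5%) = 6.2745%.
WACC = 0.5380 × 16.9500% + 0.4620 × 6.2745% = 12.0175%.

12.02%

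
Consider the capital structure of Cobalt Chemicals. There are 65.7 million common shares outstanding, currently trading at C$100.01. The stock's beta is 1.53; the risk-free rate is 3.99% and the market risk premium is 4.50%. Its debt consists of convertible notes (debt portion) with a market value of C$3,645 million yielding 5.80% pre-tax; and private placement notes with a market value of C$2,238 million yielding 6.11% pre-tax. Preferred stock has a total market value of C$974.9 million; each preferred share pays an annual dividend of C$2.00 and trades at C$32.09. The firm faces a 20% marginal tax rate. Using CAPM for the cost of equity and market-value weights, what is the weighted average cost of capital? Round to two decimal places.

7.85%

Cost of equity via CAPM: Re = 3.99% + 1.53 × 4.5% = 10.8750%.
Cost of preferred: Rp = 2.0 / 32.09 = 6.2325%.
Market value of equity E = 100.01 × 65.7m = 6570.657m.
Total capital V = 6570.657 + 974.9 + 3645 + 2238 = 13428.557.
Equity: weight = 6570.657/13428.557 = 0.4893; cost = 10.875%.
Preferred: weight = 974.9/13428.557 = 0.0726; cost = 6.2325%.
Convertible notes (debt portion): weight = 3645/13428.557 = 0.2714; after-tax cost = 5.8% × (1 − 20%) = 4.6400%.
Private placement notes: weight = 2238/13428.557 = 0.1667; after-tax cost = 6.11% × (1 − 20%) = 4.8880%.
WACC = 0.4893 × 10.8750% + 0.0726 × 6.2325% + 0.2714 × 4.6400% + 0.1667 × 4.8880% = 7.8478%.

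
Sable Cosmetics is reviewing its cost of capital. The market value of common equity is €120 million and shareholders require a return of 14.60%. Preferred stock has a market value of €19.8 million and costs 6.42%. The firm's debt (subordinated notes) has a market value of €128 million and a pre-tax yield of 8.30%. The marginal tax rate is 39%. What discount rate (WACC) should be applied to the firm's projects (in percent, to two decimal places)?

9.44%

Total capital V = 120 + 19.8 + 128 = 267.8.
Equity: weight = 120/267.8 = 0.4481; cost = 14.6%.
Preferred: weight = 19.8/267.8 = 0.0739; cost = 6.42%.
Subordinated notes: weight = 128/267.8 = 0.4780; after-tax cost = 8.3% × (1 − 39%) = 5.0630%.
WACC = 0.4481 × 14.6000% + 0.0739 × 6.4200% + 0.4780 × 5.0630% = 9.4368%.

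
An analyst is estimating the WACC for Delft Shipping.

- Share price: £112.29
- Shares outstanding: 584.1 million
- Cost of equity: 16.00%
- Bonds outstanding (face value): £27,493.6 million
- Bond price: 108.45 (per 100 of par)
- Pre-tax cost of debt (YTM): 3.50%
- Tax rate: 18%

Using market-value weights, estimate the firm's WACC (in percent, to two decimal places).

11.90%

Market value of equity E = 112.29 × 584.1m = 65588.589m. Market value of debt D = 27493.6m × 108.45/100 = 29816.8092m.
Total capital V = 65588.589 + 29816.8092 = 95405.3982.
Equity: weight = 65588.589/95405.3982 = 0.6875; cost = 16%.
Bonds outstanding: weight = 29816.8092/95405.3982 = 0.3125; after-tax cost = 3.5% × (1 − 18%) = 2.8700%.
WACC = 0.6875 × 16.0000% + 0.3125 × 2.8700% = 11.8965%.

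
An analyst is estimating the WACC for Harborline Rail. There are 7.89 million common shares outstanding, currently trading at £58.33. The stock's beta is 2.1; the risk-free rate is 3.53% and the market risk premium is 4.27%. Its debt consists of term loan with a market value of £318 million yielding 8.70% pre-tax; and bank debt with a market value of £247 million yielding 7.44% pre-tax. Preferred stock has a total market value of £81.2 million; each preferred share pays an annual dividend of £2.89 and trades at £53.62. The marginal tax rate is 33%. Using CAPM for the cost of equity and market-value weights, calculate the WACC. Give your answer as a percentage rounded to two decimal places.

8.38%

Cost of equity via CAPM: Re = 3.53% + 2.1 × 4.27% = 12.4970%.
Cost of preferred: Rp = 2.89 / 53.62 = 5.3898%.
Market value of equity E = 58.33 × 7.89m = 460.2237m.
Total capital V = 460.2237 + 81.2 + 318 + 247 = 1106.4237.
Equity: weight = 460.2237/1106.4237 = 0.4160; cost = 12.497%.
Preferred: weight = 81.2/1106.4237 = 0.0734; cost = 5.3898%.
Term loan: weight = 318/1106.4237 = 0.2874; after-tax cost = 8.7% × (1 − 33%) = 5.8290%.
Bank debt: weight = 247/1106.4237 = 0.2232; after-tax cost = 7.44% × (1 − 33%) = 4.9848%.
WACC = 0.4160 × 12.4970% + 0.0734 × 5.3898% + 0.2874 × 5.8290% + 0.2232 × 4.9848% = 8.3819%.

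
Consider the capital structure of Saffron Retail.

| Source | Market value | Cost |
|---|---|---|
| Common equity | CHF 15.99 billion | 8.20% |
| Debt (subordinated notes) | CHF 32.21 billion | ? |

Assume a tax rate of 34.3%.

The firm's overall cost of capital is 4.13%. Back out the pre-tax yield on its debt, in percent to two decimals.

Total capital V = 15.99 + 32.21 = 48.2.
Equity weight = 15.99/48.2 = 0.3317.
Subordinated notes weight = 32.21/48.2 = 0.6683.
Equity contribution = 0.3317 × 8.2% = 2.7203%.
Remaining for debt = 4.13% − 2.7203% = 1.4097%.
Rd × (1 − 34.3%) × 0.6683 = 1.4097%  ⇒  Rd = 3.2109%.

3.21%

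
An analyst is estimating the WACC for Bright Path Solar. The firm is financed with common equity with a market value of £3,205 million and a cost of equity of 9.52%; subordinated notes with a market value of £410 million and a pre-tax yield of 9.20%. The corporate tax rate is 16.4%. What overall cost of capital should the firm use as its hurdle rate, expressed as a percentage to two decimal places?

9.31%

Total capital V = 3205 + 410 = 3615.
Equity: weight = 3205/3615 = 0.8866; cost = 9.52%.
Subordinated notes: weight = 410/3615 = 0.1134; after-tax cost = 9.2% × (1 − 16.4%) = 7.6912%.
WACC = 0.8866 × 9.5200% + 0.1134 × 7.6912% = 9.3126%.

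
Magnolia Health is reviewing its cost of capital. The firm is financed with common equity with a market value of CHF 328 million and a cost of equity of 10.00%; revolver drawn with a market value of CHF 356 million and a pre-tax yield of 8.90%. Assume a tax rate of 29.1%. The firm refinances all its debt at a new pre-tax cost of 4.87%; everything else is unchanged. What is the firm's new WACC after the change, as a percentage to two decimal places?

After the change:
Total capital V = 328 + 356 = 684.
Equity: weight = 328/684 = 0.4795; cost = 10%.
Revolver drawn: weight = 356/684 = 0.5205; after-tax cost = 4.87% × (1 − 29.1%) = 3.4528%.
WACC = 0.4795 × 10.0000% + 0.5205 × 3.4528% = 6.5924%.

6.59%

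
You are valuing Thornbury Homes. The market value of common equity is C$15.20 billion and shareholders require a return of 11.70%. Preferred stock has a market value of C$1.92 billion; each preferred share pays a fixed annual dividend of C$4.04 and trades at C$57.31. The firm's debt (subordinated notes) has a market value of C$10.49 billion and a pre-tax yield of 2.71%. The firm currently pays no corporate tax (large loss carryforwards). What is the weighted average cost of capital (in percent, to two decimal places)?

7.96%

Cost of preferred: Rp = 4.04 / 57.31 = 7.0494%.
Total capital V = 15.2 + 1.92 + 10.49 = 27.61.
Equity: weight = 15.2/27.61 = 0.5505; cost = 11.7%.
Preferred: weight = 1.92/27.61 = 0.0695; cost = 7.0494%.
Subordinated notes: weight = 10.49/27.61 = 0.3799; after-tax cost = 2.71% × (1 − 0%) = 2.7100%.
WACC = 0.5505 × 11.7000% + 0.0695 × 7.0494% + 0.3799 × 2.7100% = 7.9610%.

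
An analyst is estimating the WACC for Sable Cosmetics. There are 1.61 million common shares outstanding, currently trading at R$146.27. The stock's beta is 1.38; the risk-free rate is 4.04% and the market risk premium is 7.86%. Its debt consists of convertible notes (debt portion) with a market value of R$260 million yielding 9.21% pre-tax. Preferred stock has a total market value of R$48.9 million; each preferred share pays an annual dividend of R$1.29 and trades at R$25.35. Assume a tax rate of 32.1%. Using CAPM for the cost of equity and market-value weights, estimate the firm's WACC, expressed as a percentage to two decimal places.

Cost of equity via CAPM: Re = 4.04% + 1.38 × 7.86% = 14.8868%.
Cost of preferred: Rp = 1.29 / 25.35 = 5.0888%.
Market value of equity E = 146.27 × 1.61m = 235.4947m.
Total capital V = 235.4947 + 48.9 + 260 = 544.3947.
Equity: weight = 235.4947/544.3947 = 0.4326; cost = 14.8868%.
Preferred: weight = 48.9/544.3947 = 0.0898; cost = 5.0888%.
Convertible notes (debt portion): weight = 260/544.3947 = 0.4776; after-tax cost = 9.21% × (1 − 32.1%) = 6.2536%.
WACC = 0.4326 × 14.8868% + 0.0898 × 5.0888% + 0.4776 × 6.2536% = 9.8835%.

9.88%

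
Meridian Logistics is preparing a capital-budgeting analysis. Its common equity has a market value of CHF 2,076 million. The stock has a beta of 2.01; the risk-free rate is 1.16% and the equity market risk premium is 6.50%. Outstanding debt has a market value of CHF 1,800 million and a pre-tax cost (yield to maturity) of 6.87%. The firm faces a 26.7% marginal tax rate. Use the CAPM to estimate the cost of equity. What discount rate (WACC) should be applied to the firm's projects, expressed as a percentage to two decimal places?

9.96%

Cost of equity via CAPM: Re = 1.16% + 2.01 × 6.5% = 14.2250%.
Total capital V = 2076 + 1800 = 3876.
Equity: weight = 2076/3876 = 0.5356; cost = 14.225%.
Debt: weight = 1800/3876 = 0.4644; after-tax cost = 6.87% × (1 − 26.7%) = 5.0357%.
WACC = 0.5356 × 14.2250% + 0.4644 × 5.0357% = 9.9575%.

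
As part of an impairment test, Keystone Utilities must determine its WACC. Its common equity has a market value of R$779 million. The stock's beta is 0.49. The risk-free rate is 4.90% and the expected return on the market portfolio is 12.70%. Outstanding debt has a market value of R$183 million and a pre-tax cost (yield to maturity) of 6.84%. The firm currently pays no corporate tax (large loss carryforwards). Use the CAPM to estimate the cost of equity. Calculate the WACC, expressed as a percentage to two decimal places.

8.36%

Market risk premium = 12.7% − 4.9% = 7.8%.
Cost of equity via CAPM: Re = 4.9% + 0.49 × 7.8% = 8.7220%.
Total capital V = 779 + 183 = 962.
Equity: weight = 779/962 = 0.8098; cost = 8.722%.
Debt: weight = 183/962 = 0.1902; after-tax cost = 6.84% × (1 − 0%) = 6.8400%.
WACC = 0.8098 × 8.7220% + 0.1902 × 6.8400% = 8.3640%.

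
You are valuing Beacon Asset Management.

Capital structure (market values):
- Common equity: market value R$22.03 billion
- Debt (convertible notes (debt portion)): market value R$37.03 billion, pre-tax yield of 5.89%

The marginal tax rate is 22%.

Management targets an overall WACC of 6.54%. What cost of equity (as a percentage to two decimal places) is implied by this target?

Total capital V = 22.03 + 37.03 = 59.06.
Equity weight = 22.03/59.06 = 0.3730.
Convertible notes (debt portion) weight = 37.03/59.06 = 0.6270.
Debt contribution = 0.6270 × 5.89% × (1 − 22%) = 2.8805%.
Required equity contribution = 6.54% − 2.8805% = 3.6595%.
Re = 3.6595% / 0.3730 = 9.8107%.

9.81%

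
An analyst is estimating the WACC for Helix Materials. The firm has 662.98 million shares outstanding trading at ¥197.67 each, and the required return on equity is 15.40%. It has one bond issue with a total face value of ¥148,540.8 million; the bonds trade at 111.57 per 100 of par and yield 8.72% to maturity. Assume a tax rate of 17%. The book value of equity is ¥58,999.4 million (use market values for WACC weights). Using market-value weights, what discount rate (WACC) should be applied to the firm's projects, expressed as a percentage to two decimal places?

10.84%

Market value of equity E = 197.67 × 662.98m = 131051.2566m. Market value of debt D = 148540.8m × 111.57/100 = 165726.97056m.
Total capital V = 131051.2566 + 165726.97056 = 296778.22716.
Equity: weight = 131051.2566/296778.22716 = 0.4416; cost = 15.4%.
Bonds outstanding: weight = 165726.97056/296778.22716 = 0.5584; after-tax cost = 8.72% × (1 − 17%) = 7.2376%.
WACC = 0.4416 × 15.4000% + 0.5584 × 7.2376% = 10.8420%.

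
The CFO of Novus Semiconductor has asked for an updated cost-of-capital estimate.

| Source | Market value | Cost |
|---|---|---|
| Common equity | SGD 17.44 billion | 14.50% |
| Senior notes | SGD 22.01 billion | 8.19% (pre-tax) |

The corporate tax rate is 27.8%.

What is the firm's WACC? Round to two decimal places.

9.71%

Total capital V = 17.44 + 22.01 = 39.45.
Equity: weight = 17.44/39.45 = 0.4421; cost = 14.5%.
Senior notes: weight = 22.01/39.45 = 0.5579; after-tax cost = 8.19% × (1 − 27.8%) = 5.9132%.
WACC = 0.4421 × 14.5000% + 0.5579 × 5.9132% = 9.7092%.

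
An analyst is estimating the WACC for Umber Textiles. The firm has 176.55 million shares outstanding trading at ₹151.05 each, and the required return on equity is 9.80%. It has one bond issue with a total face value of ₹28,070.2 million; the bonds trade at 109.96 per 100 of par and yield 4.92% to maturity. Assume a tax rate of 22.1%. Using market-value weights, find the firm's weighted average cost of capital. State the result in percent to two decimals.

6.60%

Market value of equity E = 151.05 × 176.55m = 26667.8775m. Market value of debt D = 28070.2m × 109.96/100 = 30865.99192m.
Total capital V = 26667.8775 + 30865.99192 = 57533.86942.
Equity: weight = 26667.8775/57533.86942 = 0.4635; cost = 9.8%.
Bonds outstanding: weight = 30865.99192/57533.86942 = 0.5365; after-tax cost = 4.92% × (1 − 22.1%) = 3.8327%.
WACC = 0.4635 × 9.8000% + 0.5365 × 3.8327% = 6.5986%.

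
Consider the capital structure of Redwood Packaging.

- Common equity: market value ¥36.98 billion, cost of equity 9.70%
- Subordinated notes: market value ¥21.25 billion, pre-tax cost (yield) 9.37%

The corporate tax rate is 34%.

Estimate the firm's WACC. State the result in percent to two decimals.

Total capital V = 36.98 + 21.25 = 58.23.
Equity: weight = 36.98/58.23 = 0.6351; cost = 9.7%.
Subordinated notes: weight = 21.25/58.23 = 0.3649; after-tax cost = 9.37% × (1 − 34%) = 6.1842%.
WACC = 0.6351 × 9.7000% + 0.3649 × 6.1842% = 8.4170%.

8.42%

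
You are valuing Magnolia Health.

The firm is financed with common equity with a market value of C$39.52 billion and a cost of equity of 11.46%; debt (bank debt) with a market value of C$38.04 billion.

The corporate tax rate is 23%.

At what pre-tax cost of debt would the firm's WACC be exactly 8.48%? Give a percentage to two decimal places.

Total capital V = 39.52 + 38.04 = 77.56.
Equity weight = 39.52/77.56 = 0.5095.
Bank debt weight = 38.04/77.56 = 0.4905.
Equity contribution = 0.5095 × 11.46% = 5.8393%.
Remaining for debt = 8.48% − 5.8393% = 2.6407%.
Rd × (1 − 23%) × 0.4905 = 2.6407%  ⇒  Rd = 6.9923%.

6.99%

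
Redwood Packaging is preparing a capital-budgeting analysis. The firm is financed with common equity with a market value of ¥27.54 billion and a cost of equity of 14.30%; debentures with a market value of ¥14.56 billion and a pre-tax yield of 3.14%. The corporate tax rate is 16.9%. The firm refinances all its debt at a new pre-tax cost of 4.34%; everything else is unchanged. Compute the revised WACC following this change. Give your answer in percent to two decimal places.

After the change:
Total capital V = 27.54 + 14.56 = 42.1.
Equity: weight = 27.54/42.1 = 0.6542; cost = 14.3%.
Debentures: weight = 14.56/42.1 = 0.3458; after-tax cost = 4.34% × (1 − 16.9%) = 3.6065%.
WACC = 0.6542 × 14.3000% + 0.3458 × 3.6065% = 10.6017%.

10.60%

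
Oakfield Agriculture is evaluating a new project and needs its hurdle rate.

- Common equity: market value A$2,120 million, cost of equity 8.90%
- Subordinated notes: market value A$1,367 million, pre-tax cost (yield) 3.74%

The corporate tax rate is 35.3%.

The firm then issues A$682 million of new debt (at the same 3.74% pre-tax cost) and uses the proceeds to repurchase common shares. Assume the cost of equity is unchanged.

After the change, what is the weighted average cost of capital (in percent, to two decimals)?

After the change:
Total capital V = 1438 + 2049 = 3487.
Equity: weight = 1438/3487 = 0.4124; cost = 8.9%.
Subordinated notes: weight = 2049/3487 = 0.5876; after-tax cost = 3.74% × (1 − 35.3%) = 2.4198%.
WACC = 0.4124 × 8.9000% + 0.5876 × 2.4198% = 5.0922%.

5.09%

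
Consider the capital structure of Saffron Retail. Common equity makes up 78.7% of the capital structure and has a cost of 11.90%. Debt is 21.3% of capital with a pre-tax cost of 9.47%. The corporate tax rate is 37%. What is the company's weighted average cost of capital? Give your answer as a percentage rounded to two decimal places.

10.64%

After-tax cost of debt = 9.47% × (1 − 37%) = 5.9661%.
WACC = 0.787 × 11.9000% + 0.213 × 5.9661% = 10.6361%.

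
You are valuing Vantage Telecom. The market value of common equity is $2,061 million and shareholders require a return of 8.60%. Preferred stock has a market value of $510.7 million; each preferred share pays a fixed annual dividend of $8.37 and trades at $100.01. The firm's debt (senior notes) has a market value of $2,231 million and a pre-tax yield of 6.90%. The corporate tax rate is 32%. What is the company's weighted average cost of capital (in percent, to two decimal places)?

6.76%

Cost of preferred: Rp = 8.37 / 100.01 = 8.3692%.
Total capital V = 2061 + 510.7 + 2231 = 4802.7.
Equity: weight = 2061/4802.7 = 0.4291; cost = 8.6%.
Preferred: weight = 510.7/4802.7 = 0.1063; cost = 8.3692%.
Senior notes: weight = 2231/4802.7 = 0.4645; after-tax cost = 6.9% × (1 − 32%) = 4.6920%.
WACC = 0.4291 × 8.6000% + 0.1063 × 8.3692% + 0.4645 × 4.6920% = 6.7601%.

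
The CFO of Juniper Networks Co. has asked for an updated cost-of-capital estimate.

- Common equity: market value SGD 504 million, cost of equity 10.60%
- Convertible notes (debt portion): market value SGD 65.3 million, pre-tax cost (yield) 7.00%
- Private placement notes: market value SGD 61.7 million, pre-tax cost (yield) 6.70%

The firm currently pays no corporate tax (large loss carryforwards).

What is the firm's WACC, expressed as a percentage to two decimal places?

Total capital V = 504 + 65.3 + 61.7 = 631.
Equity: weight = 504/631 = 0.7987; cost = 10.6%.
Convertible notes (debt portion): weight = 65.3/631 = 0.1035; after-tax cost = 7% × (1 − 0%) = 7.0000%.
Private placement notes: weight = 61.7/631 = 0.0978; after-tax cost = 6.7% × (1 − 0%) = 6.7000%.
WACC = 0.7987 × 10.6000% + 0.1035 × 7.0000% + 0.0978 × 6.7000% = 9.8461%.

9.85%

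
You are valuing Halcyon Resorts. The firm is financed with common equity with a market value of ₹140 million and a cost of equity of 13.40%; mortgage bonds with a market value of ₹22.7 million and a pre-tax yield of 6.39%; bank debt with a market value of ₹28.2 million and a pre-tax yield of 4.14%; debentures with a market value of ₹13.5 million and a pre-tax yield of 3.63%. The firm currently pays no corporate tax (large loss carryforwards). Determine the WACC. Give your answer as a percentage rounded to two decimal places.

Total capital V = 140 + 22.7 + 28.2 + 13.5 = 204.4.
Equity: weight = 140/204.4 = 0.6849; cost = 13.4%.
Mortgage bonds: weight = 22.7/204.4 = 0.1111; after-tax cost = 6.39% × (1 − 0%) = 6.3900%.
Bank debt: weight = 28.2/204.4 = 0.1380; after-tax cost = 4.14% × (1 − 0%) = 4.1400%.
Debentures: weight = 13.5/204.4 = 0.0660; after-tax cost = 3.63% × (1 − 0%) = 3.6300%.
WACC = 0.6849 × 13.4000% + 0.1111 × 6.3900% + 0.1380 × 4.1400% + 0.0660 × 3.6300% = 10.6987%.

10.70%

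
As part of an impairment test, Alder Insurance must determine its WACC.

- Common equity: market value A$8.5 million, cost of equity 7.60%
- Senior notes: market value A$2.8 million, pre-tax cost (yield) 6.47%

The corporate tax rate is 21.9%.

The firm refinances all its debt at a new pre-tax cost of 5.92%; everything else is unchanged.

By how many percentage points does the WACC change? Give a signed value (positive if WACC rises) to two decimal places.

-0.11 pp

Current WACC:
Total capital V = 8.5 + 2.8 = 11.3.
Equity: weight = 8.5/11.3 = 0.7522; cost = 7.6%.
Senior notes: weight = 2.8/11.3 = 0.2478; after-tax cost = 6.47% × (1 − 21.9%) = 5.0531%.
WACC = 0.7522 × 7.6000% + 0.2478 × 5.0531% = 6.9689%.
After the change:
Total capital V = 8.5 + 2.8 = 11.3.
Equity: weight = 8.5/11.3 = 0.7522; cost = 7.6%.
Senior notes: weight = 2.8/11.3 = 0.2478; after-tax cost = 5.92% × (1 − 21.9%) = 4.6235%.
WACC = 0.7522 × 7.6000% + 0.2478 × 4.6235% = 6.8625%.
Change in WACC = 6.8625% − 6.9689% = -0.1064 pp.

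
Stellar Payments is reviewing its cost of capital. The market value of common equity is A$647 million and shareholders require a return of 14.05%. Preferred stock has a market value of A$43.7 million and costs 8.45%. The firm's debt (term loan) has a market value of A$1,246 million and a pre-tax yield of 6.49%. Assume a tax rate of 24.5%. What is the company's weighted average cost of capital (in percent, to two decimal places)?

8.04%

Total capital V = 647 + 43.7 + 1246 = 1936.7.
Equity: weight = 647/1936.7 = 0.3341; cost = 14.05%.
Preferred: weight = 43.7/1936.7 = 0.0226; cost = 8.45%.
Term loan: weight = 1246/1936.7 = 0.6434; after-tax cost = 6.49% × (1 − 24.5%) = 4.9000%.
WACC = 0.3341 × 14.0500% + 0.0226 × 8.4500% + 0.6434 × 4.9000% = 8.0368%.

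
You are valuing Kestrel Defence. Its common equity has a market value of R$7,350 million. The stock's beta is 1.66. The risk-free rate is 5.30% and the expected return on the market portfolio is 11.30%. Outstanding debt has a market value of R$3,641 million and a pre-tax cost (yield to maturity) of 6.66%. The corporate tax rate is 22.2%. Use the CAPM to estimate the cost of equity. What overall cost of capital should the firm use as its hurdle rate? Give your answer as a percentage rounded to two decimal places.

11.92%

Market risk premium = 11.3% − 5.3% = 6.0%.
Cost of equity via CAPM: Re = 5.3% + 1.66 × 6.0% = 15.2600%.
Total capital V = 7350 + 3641 = 10991.
Equity: weight = 7350/10991 = 0.6687; cost = 15.26%.
Debt: weight = 3641/10991 = 0.3313; after-tax cost = 6.66% × (1 − 22.2%) = 5.1815%.
WACC = 0.6687 × 15.2600% + 0.3313 × 5.1815% = 11.9213%.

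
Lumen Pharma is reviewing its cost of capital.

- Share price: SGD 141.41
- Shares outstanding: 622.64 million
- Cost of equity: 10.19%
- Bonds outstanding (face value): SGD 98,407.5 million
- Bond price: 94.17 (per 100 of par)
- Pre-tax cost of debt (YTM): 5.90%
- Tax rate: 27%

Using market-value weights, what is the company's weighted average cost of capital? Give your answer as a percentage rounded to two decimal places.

7.17%

Market value of equity E = 141.41 × 622.64m = 88047.5224m. Market value of debt D = 98407.5m × 94.17/100 = 92670.34275m.
Total capital V = 88047.5224 + 92670.34275 = 180717.86515.
Equity: weight = 88047.5224/180717.86515 = 0.4872; cost = 10.19%.
Bonds outstanding: weight = 92670.34275/180717.86515 = 0.5128; after-tax cost = 5.9% × (1 − 27%) = 4.3070%.
WACC = 0.4872 × 10.1900% + 0.5128 × 4.3070% = 7.1733%.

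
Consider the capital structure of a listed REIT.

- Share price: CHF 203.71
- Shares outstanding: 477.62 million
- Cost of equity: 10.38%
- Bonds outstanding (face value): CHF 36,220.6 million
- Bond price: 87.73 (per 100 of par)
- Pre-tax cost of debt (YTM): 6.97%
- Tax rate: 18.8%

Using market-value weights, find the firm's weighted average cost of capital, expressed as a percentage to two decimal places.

Market value of equity E = 203.71 × 477.62m = 97295.9702m. Market value of debt D = 36220.6m × 87.73/100 = 31776.33238m.
Total capital V = 97295.9702 + 31776.33238 = 129072.30258.
Equity: weight = 97295.9702/129072.30258 = 0.7538; cost = 10.38%.
Bonds outstanding: weight = 31776.33238/129072.30258 = 0.2462; after-tax cost = 6.97% × (1 − 18.8%) = 5.6596%.
WACC = 0.7538 × 10.3800% + 0.2462 × 5.6596% = 9.2179%.

9.22%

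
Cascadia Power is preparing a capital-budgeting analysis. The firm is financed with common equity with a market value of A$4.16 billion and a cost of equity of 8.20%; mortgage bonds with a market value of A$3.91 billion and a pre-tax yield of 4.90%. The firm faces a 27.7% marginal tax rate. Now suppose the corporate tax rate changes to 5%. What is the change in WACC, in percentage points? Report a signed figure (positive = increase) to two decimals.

+0.54 pp

Current WACC:
Total capital V = 4.16 + 3.91 = 8.07.
Equity: weight = 4.16/8.07 = 0.5155; cost = 8.2%.
Mortgage bonds: weight = 3.91/8.07 = 0.4845; after-tax cost = 4.9% × (1 − 27.7%) = 3.5427%.
WACC = 0.5155 × 8.2000% + 0.4845 × 3.5427% = 5.9435%.
After the change:
Total capital V = 4.16 + 3.91 = 8.07.
Equity: weight = 4.16/8.07 = 0.5155; cost = 8.2%.
Mortgage bonds: weight = 3.91/8.07 = 0.4845; after-tax cost = 4.9% × (1 − 5%) = 4.6550%.
WACC = 0.5155 × 8.2000% + 0.4845 × 4.6550% = 6.4824%.
Change in WACC = 6.4824% − 5.9435% = 0.5389 pp.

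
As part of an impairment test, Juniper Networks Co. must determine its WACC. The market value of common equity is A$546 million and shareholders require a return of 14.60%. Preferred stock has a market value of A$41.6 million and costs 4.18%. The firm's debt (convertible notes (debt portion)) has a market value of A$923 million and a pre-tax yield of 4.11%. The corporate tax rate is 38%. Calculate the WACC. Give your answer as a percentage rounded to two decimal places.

Total capital V = 546 + 41.6 + 923 = 1510.6.
Equity: weight = 546/1510.6 = 0.3614; cost = 14.6%.
Preferred: weight = 41.6/1510.6 = 0.0275; cost = 4.18%.
Convertible notes (debt portion): weight = 923/1510.6 = 0.6110; after-tax cost = 4.11% × (1 − 38%) = 2.5482%.
WACC = 0.3614 × 14.6000% + 0.0275 × 4.1800% + 0.6110 × 2.5482% = 6.9492%.

6.95%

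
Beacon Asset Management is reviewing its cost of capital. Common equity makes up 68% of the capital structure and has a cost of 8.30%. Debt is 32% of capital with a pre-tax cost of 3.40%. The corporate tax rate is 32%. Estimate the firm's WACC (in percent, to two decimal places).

After-tax cost of debt = 3.4% × (1 − 32%) = 2.3120%.
WACC = 0.680 × 8.3000% + 0.320 × 2.3120% = 6.3838%.

6.38%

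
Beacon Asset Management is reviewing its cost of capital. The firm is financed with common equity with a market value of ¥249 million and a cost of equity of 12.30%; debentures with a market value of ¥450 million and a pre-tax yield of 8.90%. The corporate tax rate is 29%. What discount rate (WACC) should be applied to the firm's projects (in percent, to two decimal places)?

8.45%

Total capital V = 249 + 450 = 699.
Equity: weight = 249/699 = 0.3562; cost = 12.3%.
Debentures: weight = 450/699 = 0.6438; after-tax cost = 8.9% × (1 − 29%) = 6.3190%.
WACC = 0.3562 × 12.3000% + 0.6438 × 6.3190% = 8.4496%.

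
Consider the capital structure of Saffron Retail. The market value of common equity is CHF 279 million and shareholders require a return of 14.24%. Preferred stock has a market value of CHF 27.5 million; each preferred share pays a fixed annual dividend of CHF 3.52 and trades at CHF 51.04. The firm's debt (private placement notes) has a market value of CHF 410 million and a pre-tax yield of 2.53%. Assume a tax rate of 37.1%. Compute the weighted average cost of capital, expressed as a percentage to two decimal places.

6.72%

Cost of preferred: Rp = 3.52 / 51.04 = 6.8966%.
Total capital V = 279 + 27.5 + 410 = 716.5.
Equity: weight = 279/716.5 = 0.3894; cost = 14.24%.
Preferred: weight = 27.5/716.5 = 0.0384; cost = 6.8966%.
Private placement notes: weight = 410/716.5 = 0.5722; after-tax cost = 2.53% × (1 − 37.1%) = 1.5914%.
WACC = 0.3894 × 14.2400% + 0.0384 × 6.8966% + 0.5722 × 1.5914% = 6.7203%.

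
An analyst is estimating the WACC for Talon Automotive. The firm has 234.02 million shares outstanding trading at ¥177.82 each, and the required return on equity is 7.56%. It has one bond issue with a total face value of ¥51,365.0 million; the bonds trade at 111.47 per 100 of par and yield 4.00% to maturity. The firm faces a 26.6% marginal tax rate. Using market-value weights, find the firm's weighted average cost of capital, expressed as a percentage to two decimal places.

Market value of equity E = 177.82 × 234.02m = 41613.4364m. Market value of debt D = 51365m × 111.47/100 = 57256.5655m.
Total capital V = 41613.4364 + 57256.5655 = 98870.0019.
Equity: weight = 41613.4364/98870.0019 = 0.4209; cost = 7.56%.
Bonds outstanding: weight = 57256.5655/98870.0019 = 0.5791; after-tax cost = 4% × (1 − 26.6%) = 2.9360%.
WACC = 0.4209 × 7.5600% + 0.5791 × 2.9360% = 4.8822%.

4.88%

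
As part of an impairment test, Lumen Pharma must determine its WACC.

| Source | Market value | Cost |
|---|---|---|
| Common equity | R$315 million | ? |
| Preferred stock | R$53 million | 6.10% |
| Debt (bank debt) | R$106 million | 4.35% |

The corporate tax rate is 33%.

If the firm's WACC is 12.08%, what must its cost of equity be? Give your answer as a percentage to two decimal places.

16.17%

Total capital V = 315 + 53 + 106 = 474.
Equity weight = 315/474 = 0.6646.
Preferred weight = 53/474 = 0.1118.
Bank debt weight = 106/474 = 0.2236.
Debt contribution = 0.2236 × 4.35% × (1 − 33%) = 0.6518%.
Preferred contribution = 0.1118 × 6.1% = 0.6821%.
Required equity contribution = 12.08% − 1.3338% = 10.7462%.
Re = 10.7462% / 0.6646 = 16.1704%.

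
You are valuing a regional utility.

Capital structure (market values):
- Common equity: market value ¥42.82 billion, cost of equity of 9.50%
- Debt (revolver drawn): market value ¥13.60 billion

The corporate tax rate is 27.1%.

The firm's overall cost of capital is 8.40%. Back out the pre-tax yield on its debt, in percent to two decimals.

6.77%

Total capital V = 42.82 + 13.6 = 56.42.
Equity weight = 42.82/56.42 = 0.7590.
Revolver drawn weight = 13.6/56.42 = 0.2410.
Equity contribution = 0.7590 × 9.5% = 7.2100%.
Remaining for debt = 8.4% − 7.2100% = 1.1900%.
Rd × (1 − 27.1%) × 0.2410 = 1.1900%  ⇒  Rd = 6.7718%.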